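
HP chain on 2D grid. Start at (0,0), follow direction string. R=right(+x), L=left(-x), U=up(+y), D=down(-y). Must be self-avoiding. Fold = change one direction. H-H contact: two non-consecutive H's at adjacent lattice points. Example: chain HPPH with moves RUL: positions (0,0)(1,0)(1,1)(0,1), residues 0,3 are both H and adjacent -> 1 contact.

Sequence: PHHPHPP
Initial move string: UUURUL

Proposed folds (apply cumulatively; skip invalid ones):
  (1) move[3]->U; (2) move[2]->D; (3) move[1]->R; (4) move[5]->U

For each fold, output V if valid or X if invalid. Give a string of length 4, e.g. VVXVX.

Answer: VXVV

Derivation:
Initial: UUURUL -> [(0, 0), (0, 1), (0, 2), (0, 3), (1, 3), (1, 4), (0, 4)]
Fold 1: move[3]->U => UUUUUL VALID
Fold 2: move[2]->D => UUDUUL INVALID (collision), skipped
Fold 3: move[1]->R => URUUUL VALID
Fold 4: move[5]->U => URUUUU VALID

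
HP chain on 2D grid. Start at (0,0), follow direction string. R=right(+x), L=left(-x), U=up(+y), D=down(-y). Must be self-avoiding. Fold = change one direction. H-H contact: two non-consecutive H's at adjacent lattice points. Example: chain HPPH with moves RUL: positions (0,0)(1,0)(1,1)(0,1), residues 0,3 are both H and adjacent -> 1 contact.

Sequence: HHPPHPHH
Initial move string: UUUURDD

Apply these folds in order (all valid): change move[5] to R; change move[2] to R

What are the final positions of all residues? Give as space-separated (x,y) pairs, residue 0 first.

Answer: (0,0) (0,1) (0,2) (1,2) (1,3) (2,3) (3,3) (3,2)

Derivation:
Initial moves: UUUURDD
Fold: move[5]->R => UUUURRD (positions: [(0, 0), (0, 1), (0, 2), (0, 3), (0, 4), (1, 4), (2, 4), (2, 3)])
Fold: move[2]->R => UURURRD (positions: [(0, 0), (0, 1), (0, 2), (1, 2), (1, 3), (2, 3), (3, 3), (3, 2)])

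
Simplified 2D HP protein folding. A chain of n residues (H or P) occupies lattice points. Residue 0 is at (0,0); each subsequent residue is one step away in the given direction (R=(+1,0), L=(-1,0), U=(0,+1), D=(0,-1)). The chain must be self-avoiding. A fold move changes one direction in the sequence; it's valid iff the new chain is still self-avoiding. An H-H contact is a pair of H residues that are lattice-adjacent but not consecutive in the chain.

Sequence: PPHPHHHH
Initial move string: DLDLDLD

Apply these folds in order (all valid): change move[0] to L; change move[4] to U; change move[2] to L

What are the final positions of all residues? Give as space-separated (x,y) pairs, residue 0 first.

Answer: (0,0) (-1,0) (-2,0) (-3,0) (-4,0) (-4,1) (-5,1) (-5,0)

Derivation:
Initial moves: DLDLDLD
Fold: move[0]->L => LLDLDLD (positions: [(0, 0), (-1, 0), (-2, 0), (-2, -1), (-3, -1), (-3, -2), (-4, -2), (-4, -3)])
Fold: move[4]->U => LLDLULD (positions: [(0, 0), (-1, 0), (-2, 0), (-2, -1), (-3, -1), (-3, 0), (-4, 0), (-4, -1)])
Fold: move[2]->L => LLLLULD (positions: [(0, 0), (-1, 0), (-2, 0), (-3, 0), (-4, 0), (-4, 1), (-5, 1), (-5, 0)])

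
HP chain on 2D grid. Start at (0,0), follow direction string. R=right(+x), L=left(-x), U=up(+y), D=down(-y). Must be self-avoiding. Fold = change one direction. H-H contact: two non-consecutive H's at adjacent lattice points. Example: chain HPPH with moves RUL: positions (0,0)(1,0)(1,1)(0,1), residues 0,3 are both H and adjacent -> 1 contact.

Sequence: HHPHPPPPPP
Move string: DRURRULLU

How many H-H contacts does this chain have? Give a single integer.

Answer: 1

Derivation:
Positions: [(0, 0), (0, -1), (1, -1), (1, 0), (2, 0), (3, 0), (3, 1), (2, 1), (1, 1), (1, 2)]
H-H contact: residue 0 @(0,0) - residue 3 @(1, 0)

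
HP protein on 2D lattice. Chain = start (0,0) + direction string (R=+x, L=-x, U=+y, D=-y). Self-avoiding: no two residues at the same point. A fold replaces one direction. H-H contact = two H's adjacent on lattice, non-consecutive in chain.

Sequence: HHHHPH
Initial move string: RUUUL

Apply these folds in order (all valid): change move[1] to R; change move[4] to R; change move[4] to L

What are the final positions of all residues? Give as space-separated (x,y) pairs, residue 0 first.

Answer: (0,0) (1,0) (2,0) (2,1) (2,2) (1,2)

Derivation:
Initial moves: RUUUL
Fold: move[1]->R => RRUUL (positions: [(0, 0), (1, 0), (2, 0), (2, 1), (2, 2), (1, 2)])
Fold: move[4]->R => RRUUR (positions: [(0, 0), (1, 0), (2, 0), (2, 1), (2, 2), (3, 2)])
Fold: move[4]->L => RRUUL (positions: [(0, 0), (1, 0), (2, 0), (2, 1), (2, 2), (1, 2)])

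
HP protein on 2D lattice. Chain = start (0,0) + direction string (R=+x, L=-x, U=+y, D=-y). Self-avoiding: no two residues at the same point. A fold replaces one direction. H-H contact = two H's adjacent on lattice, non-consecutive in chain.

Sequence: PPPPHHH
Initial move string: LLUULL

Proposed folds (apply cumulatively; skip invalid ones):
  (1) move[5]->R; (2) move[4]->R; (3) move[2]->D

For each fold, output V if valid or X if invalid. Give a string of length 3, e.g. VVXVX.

Answer: XXX

Derivation:
Initial: LLUULL -> [(0, 0), (-1, 0), (-2, 0), (-2, 1), (-2, 2), (-3, 2), (-4, 2)]
Fold 1: move[5]->R => LLUULR INVALID (collision), skipped
Fold 2: move[4]->R => LLUURL INVALID (collision), skipped
Fold 3: move[2]->D => LLDULL INVALID (collision), skipped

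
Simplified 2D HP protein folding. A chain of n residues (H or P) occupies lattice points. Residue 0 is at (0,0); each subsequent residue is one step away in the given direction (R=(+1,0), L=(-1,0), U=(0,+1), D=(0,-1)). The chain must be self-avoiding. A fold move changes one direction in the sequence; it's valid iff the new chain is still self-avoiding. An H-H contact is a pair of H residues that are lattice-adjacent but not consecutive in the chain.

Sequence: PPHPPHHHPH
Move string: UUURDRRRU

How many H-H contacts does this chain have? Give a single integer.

Positions: [(0, 0), (0, 1), (0, 2), (0, 3), (1, 3), (1, 2), (2, 2), (3, 2), (4, 2), (4, 3)]
H-H contact: residue 2 @(0,2) - residue 5 @(1, 2)

Answer: 1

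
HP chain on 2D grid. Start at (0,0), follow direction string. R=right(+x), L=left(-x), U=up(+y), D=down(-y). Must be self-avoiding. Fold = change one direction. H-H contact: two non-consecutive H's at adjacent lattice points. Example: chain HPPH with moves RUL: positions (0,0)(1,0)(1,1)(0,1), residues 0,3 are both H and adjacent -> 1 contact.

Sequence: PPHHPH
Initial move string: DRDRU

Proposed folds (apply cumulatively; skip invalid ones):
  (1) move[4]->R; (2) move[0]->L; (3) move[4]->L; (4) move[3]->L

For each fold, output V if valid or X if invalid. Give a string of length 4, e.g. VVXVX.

Initial: DRDRU -> [(0, 0), (0, -1), (1, -1), (1, -2), (2, -2), (2, -1)]
Fold 1: move[4]->R => DRDRR VALID
Fold 2: move[0]->L => LRDRR INVALID (collision), skipped
Fold 3: move[4]->L => DRDRL INVALID (collision), skipped
Fold 4: move[3]->L => DRDLR INVALID (collision), skipped

Answer: VXXX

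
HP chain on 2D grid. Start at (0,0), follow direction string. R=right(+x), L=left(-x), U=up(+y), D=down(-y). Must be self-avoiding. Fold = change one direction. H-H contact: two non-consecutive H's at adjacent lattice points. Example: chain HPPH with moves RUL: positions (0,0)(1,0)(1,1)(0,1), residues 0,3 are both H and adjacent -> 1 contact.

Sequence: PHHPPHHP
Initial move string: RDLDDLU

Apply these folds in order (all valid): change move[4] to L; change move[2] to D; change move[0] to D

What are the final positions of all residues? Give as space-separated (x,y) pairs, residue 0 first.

Answer: (0,0) (0,-1) (0,-2) (0,-3) (0,-4) (-1,-4) (-2,-4) (-2,-3)

Derivation:
Initial moves: RDLDDLU
Fold: move[4]->L => RDLDLLU (positions: [(0, 0), (1, 0), (1, -1), (0, -1), (0, -2), (-1, -2), (-2, -2), (-2, -1)])
Fold: move[2]->D => RDDDLLU (positions: [(0, 0), (1, 0), (1, -1), (1, -2), (1, -3), (0, -3), (-1, -3), (-1, -2)])
Fold: move[0]->D => DDDDLLU (positions: [(0, 0), (0, -1), (0, -2), (0, -3), (0, -4), (-1, -4), (-2, -4), (-2, -3)])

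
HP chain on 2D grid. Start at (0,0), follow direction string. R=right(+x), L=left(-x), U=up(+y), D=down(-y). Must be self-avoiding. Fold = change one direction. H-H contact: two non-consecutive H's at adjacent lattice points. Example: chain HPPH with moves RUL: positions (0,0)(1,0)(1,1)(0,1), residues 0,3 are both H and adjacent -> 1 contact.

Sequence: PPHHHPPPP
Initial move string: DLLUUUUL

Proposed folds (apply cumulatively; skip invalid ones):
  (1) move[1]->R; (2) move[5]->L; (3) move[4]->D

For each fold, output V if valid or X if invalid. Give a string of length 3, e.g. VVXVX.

Initial: DLLUUUUL -> [(0, 0), (0, -1), (-1, -1), (-2, -1), (-2, 0), (-2, 1), (-2, 2), (-2, 3), (-3, 3)]
Fold 1: move[1]->R => DRLUUUUL INVALID (collision), skipped
Fold 2: move[5]->L => DLLUULUL VALID
Fold 3: move[4]->D => DLLUDLUL INVALID (collision), skipped

Answer: XVX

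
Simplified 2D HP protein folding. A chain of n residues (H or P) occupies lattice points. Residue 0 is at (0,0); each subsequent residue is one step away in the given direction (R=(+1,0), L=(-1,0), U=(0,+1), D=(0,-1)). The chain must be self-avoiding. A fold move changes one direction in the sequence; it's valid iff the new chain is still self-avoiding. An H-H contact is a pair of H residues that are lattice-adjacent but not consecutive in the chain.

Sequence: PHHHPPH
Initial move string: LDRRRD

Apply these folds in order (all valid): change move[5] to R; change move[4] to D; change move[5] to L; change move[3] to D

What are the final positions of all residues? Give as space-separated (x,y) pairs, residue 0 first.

Answer: (0,0) (-1,0) (-1,-1) (0,-1) (0,-2) (0,-3) (-1,-3)

Derivation:
Initial moves: LDRRRD
Fold: move[5]->R => LDRRRR (positions: [(0, 0), (-1, 0), (-1, -1), (0, -1), (1, -1), (2, -1), (3, -1)])
Fold: move[4]->D => LDRRDR (positions: [(0, 0), (-1, 0), (-1, -1), (0, -1), (1, -1), (1, -2), (2, -2)])
Fold: move[5]->L => LDRRDL (positions: [(0, 0), (-1, 0), (-1, -1), (0, -1), (1, -1), (1, -2), (0, -2)])
Fold: move[3]->D => LDRDDL (positions: [(0, 0), (-1, 0), (-1, -1), (0, -1), (0, -2), (0, -3), (-1, -3)])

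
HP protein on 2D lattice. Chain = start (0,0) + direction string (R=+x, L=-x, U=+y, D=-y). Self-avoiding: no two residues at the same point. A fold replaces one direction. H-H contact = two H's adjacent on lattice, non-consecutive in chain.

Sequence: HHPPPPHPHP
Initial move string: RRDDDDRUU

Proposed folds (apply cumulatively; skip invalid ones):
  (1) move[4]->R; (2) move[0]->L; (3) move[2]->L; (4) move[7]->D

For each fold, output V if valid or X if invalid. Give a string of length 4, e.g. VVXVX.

Initial: RRDDDDRUU -> [(0, 0), (1, 0), (2, 0), (2, -1), (2, -2), (2, -3), (2, -4), (3, -4), (3, -3), (3, -2)]
Fold 1: move[4]->R => RRDDRDRUU VALID
Fold 2: move[0]->L => LRDDRDRUU INVALID (collision), skipped
Fold 3: move[2]->L => RRLDRDRUU INVALID (collision), skipped
Fold 4: move[7]->D => RRDDRDRDU INVALID (collision), skipped

Answer: VXXX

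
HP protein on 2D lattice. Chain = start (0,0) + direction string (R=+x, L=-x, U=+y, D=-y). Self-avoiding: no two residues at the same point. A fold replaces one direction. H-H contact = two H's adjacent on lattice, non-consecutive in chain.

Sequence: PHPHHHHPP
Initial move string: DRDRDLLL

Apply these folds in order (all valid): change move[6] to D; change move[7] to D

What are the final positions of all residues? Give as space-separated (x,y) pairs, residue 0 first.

Initial moves: DRDRDLLL
Fold: move[6]->D => DRDRDLDL (positions: [(0, 0), (0, -1), (1, -1), (1, -2), (2, -2), (2, -3), (1, -3), (1, -4), (0, -4)])
Fold: move[7]->D => DRDRDLDD (positions: [(0, 0), (0, -1), (1, -1), (1, -2), (2, -2), (2, -3), (1, -3), (1, -4), (1, -5)])

Answer: (0,0) (0,-1) (1,-1) (1,-2) (2,-2) (2,-3) (1,-3) (1,-4) (1,-5)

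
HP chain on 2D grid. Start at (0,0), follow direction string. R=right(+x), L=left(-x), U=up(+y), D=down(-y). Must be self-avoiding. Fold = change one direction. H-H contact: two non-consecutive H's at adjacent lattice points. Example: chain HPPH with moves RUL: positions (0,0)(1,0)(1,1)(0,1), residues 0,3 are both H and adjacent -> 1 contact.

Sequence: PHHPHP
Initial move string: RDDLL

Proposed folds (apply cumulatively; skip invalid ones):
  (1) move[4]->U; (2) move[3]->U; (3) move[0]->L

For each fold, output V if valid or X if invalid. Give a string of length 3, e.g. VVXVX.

Initial: RDDLL -> [(0, 0), (1, 0), (1, -1), (1, -2), (0, -2), (-1, -2)]
Fold 1: move[4]->U => RDDLU VALID
Fold 2: move[3]->U => RDDUU INVALID (collision), skipped
Fold 3: move[0]->L => LDDLU VALID

Answer: VXV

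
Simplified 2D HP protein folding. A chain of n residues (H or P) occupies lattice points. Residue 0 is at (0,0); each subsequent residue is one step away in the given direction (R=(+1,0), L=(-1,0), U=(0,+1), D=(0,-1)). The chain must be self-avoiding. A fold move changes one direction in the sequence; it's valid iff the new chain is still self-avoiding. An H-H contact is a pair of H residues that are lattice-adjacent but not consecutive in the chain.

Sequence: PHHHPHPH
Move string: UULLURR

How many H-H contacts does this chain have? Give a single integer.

Positions: [(0, 0), (0, 1), (0, 2), (-1, 2), (-2, 2), (-2, 3), (-1, 3), (0, 3)]
H-H contact: residue 2 @(0,2) - residue 7 @(0, 3)

Answer: 1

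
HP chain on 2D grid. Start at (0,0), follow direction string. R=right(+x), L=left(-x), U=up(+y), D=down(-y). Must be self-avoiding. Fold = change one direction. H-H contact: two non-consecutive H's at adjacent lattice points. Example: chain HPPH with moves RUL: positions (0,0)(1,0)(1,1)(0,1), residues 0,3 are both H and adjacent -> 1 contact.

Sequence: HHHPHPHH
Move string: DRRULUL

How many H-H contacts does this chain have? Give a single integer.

Answer: 1

Derivation:
Positions: [(0, 0), (0, -1), (1, -1), (2, -1), (2, 0), (1, 0), (1, 1), (0, 1)]
H-H contact: residue 0 @(0,0) - residue 7 @(0, 1)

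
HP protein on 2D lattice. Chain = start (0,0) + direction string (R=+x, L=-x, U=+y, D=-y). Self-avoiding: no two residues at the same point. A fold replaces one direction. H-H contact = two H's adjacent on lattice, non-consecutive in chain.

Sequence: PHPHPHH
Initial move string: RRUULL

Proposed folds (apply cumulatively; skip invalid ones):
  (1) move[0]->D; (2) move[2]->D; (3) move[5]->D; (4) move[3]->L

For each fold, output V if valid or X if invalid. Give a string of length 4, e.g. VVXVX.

Initial: RRUULL -> [(0, 0), (1, 0), (2, 0), (2, 1), (2, 2), (1, 2), (0, 2)]
Fold 1: move[0]->D => DRUULL VALID
Fold 2: move[2]->D => DRDULL INVALID (collision), skipped
Fold 3: move[5]->D => DRUULD INVALID (collision), skipped
Fold 4: move[3]->L => DRULLL INVALID (collision), skipped

Answer: VXXX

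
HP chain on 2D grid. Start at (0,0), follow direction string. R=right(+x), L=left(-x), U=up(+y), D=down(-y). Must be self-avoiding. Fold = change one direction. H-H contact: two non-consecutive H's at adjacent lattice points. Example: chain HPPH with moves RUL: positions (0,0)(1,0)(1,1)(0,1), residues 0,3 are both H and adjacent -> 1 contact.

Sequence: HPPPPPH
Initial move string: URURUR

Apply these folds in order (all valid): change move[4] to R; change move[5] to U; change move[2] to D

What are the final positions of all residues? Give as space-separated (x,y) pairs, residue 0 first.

Answer: (0,0) (0,1) (1,1) (1,0) (2,0) (3,0) (3,1)

Derivation:
Initial moves: URURUR
Fold: move[4]->R => URURRR (positions: [(0, 0), (0, 1), (1, 1), (1, 2), (2, 2), (3, 2), (4, 2)])
Fold: move[5]->U => URURRU (positions: [(0, 0), (0, 1), (1, 1), (1, 2), (2, 2), (3, 2), (3, 3)])
Fold: move[2]->D => URDRRU (positions: [(0, 0), (0, 1), (1, 1), (1, 0), (2, 0), (3, 0), (3, 1)])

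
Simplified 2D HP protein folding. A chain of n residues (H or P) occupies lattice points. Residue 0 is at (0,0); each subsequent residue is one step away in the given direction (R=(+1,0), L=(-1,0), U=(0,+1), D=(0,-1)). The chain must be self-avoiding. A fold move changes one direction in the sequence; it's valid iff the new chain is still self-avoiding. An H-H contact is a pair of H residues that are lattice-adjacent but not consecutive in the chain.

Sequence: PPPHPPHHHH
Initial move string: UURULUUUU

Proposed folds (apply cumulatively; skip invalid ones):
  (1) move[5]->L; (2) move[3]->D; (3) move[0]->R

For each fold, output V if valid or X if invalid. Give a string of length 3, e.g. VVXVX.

Answer: VXV

Derivation:
Initial: UURULUUUU -> [(0, 0), (0, 1), (0, 2), (1, 2), (1, 3), (0, 3), (0, 4), (0, 5), (0, 6), (0, 7)]
Fold 1: move[5]->L => UURULLUUU VALID
Fold 2: move[3]->D => UURDLLUUU INVALID (collision), skipped
Fold 3: move[0]->R => RURULLUUU VALID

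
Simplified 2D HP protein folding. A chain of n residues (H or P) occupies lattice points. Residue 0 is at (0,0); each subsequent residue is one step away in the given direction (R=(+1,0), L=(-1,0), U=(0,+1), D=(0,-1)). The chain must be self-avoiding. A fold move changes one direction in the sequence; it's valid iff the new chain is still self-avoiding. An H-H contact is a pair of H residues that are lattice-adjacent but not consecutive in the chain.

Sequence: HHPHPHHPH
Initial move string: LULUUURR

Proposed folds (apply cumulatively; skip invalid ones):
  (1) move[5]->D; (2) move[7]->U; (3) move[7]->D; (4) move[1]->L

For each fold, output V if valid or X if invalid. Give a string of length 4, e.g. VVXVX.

Answer: XVVV

Derivation:
Initial: LULUUURR -> [(0, 0), (-1, 0), (-1, 1), (-2, 1), (-2, 2), (-2, 3), (-2, 4), (-1, 4), (0, 4)]
Fold 1: move[5]->D => LULUUDRR INVALID (collision), skipped
Fold 2: move[7]->U => LULUUURU VALID
Fold 3: move[7]->D => LULUUURD VALID
Fold 4: move[1]->L => LLLUUURD VALID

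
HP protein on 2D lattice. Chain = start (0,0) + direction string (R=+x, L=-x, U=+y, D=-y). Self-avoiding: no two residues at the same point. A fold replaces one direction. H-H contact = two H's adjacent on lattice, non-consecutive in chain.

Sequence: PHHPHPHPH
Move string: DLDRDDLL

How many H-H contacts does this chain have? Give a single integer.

Positions: [(0, 0), (0, -1), (-1, -1), (-1, -2), (0, -2), (0, -3), (0, -4), (-1, -4), (-2, -4)]
H-H contact: residue 1 @(0,-1) - residue 4 @(0, -2)

Answer: 1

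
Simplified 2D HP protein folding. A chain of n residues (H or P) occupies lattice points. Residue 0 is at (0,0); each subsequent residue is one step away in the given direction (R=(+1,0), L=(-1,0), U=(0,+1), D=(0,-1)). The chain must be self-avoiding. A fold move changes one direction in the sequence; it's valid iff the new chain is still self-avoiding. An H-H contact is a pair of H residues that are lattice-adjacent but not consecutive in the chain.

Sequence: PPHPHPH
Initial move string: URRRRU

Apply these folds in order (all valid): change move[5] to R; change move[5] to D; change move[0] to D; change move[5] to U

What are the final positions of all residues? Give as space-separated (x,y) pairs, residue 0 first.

Answer: (0,0) (0,-1) (1,-1) (2,-1) (3,-1) (4,-1) (4,0)

Derivation:
Initial moves: URRRRU
Fold: move[5]->R => URRRRR (positions: [(0, 0), (0, 1), (1, 1), (2, 1), (3, 1), (4, 1), (5, 1)])
Fold: move[5]->D => URRRRD (positions: [(0, 0), (0, 1), (1, 1), (2, 1), (3, 1), (4, 1), (4, 0)])
Fold: move[0]->D => DRRRRD (positions: [(0, 0), (0, -1), (1, -1), (2, -1), (3, -1), (4, -1), (4, -2)])
Fold: move[5]->U => DRRRRU (positions: [(0, 0), (0, -1), (1, -1), (2, -1), (3, -1), (4, -1), (4, 0)])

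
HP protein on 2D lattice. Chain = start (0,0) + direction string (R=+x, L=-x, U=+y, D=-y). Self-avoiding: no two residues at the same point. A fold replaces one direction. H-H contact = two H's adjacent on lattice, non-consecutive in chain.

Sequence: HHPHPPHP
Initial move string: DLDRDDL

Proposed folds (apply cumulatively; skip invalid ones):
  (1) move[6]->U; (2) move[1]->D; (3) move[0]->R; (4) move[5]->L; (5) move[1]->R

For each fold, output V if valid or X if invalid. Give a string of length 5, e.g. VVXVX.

Initial: DLDRDDL -> [(0, 0), (0, -1), (-1, -1), (-1, -2), (0, -2), (0, -3), (0, -4), (-1, -4)]
Fold 1: move[6]->U => DLDRDDU INVALID (collision), skipped
Fold 2: move[1]->D => DDDRDDL VALID
Fold 3: move[0]->R => RDDRDDL VALID
Fold 4: move[5]->L => RDDRDLL VALID
Fold 5: move[1]->R => RRDRDLL VALID

Answer: XVVVV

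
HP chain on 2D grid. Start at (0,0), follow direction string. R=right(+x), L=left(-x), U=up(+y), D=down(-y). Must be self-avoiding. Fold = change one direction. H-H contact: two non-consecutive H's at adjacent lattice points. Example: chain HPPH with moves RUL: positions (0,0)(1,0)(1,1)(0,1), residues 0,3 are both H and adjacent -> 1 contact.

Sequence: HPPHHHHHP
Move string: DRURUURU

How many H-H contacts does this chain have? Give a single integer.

Answer: 1

Derivation:
Positions: [(0, 0), (0, -1), (1, -1), (1, 0), (2, 0), (2, 1), (2, 2), (3, 2), (3, 3)]
H-H contact: residue 0 @(0,0) - residue 3 @(1, 0)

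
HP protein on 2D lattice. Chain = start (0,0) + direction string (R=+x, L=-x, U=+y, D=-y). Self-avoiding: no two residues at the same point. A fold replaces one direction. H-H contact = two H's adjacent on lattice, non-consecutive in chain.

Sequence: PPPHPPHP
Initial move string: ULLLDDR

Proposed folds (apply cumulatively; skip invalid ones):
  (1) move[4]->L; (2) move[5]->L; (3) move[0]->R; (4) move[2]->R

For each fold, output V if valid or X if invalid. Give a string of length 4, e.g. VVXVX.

Initial: ULLLDDR -> [(0, 0), (0, 1), (-1, 1), (-2, 1), (-3, 1), (-3, 0), (-3, -1), (-2, -1)]
Fold 1: move[4]->L => ULLLLDR VALID
Fold 2: move[5]->L => ULLLLLR INVALID (collision), skipped
Fold 3: move[0]->R => RLLLLDR INVALID (collision), skipped
Fold 4: move[2]->R => ULRLLDR INVALID (collision), skipped

Answer: VXXX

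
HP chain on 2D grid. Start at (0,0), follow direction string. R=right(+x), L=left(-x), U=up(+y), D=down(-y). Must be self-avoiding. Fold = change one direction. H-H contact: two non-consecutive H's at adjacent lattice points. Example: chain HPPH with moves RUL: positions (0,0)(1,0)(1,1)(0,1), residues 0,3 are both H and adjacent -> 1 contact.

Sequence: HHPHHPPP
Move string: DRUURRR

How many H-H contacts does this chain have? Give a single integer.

Answer: 1

Derivation:
Positions: [(0, 0), (0, -1), (1, -1), (1, 0), (1, 1), (2, 1), (3, 1), (4, 1)]
H-H contact: residue 0 @(0,0) - residue 3 @(1, 0)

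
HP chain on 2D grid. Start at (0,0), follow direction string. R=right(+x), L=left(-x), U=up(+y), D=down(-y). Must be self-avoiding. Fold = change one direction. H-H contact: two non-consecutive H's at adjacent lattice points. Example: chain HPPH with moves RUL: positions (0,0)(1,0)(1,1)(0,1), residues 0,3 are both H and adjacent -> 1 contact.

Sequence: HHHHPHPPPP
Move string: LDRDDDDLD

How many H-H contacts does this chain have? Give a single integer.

Answer: 1

Derivation:
Positions: [(0, 0), (-1, 0), (-1, -1), (0, -1), (0, -2), (0, -3), (0, -4), (0, -5), (-1, -5), (-1, -6)]
H-H contact: residue 0 @(0,0) - residue 3 @(0, -1)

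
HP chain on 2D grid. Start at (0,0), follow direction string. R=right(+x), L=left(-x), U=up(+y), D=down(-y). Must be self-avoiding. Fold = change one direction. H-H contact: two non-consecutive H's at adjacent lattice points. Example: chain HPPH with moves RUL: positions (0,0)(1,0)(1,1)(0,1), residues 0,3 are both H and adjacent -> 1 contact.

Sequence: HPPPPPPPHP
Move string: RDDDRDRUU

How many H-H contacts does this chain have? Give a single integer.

Positions: [(0, 0), (1, 0), (1, -1), (1, -2), (1, -3), (2, -3), (2, -4), (3, -4), (3, -3), (3, -2)]
No H-H contacts found.

Answer: 0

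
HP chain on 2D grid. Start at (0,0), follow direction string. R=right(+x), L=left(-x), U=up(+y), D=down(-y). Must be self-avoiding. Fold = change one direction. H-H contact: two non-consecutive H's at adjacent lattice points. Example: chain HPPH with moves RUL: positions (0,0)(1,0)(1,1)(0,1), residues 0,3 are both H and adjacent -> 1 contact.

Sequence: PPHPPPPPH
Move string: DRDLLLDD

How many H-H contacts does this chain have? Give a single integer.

Answer: 0

Derivation:
Positions: [(0, 0), (0, -1), (1, -1), (1, -2), (0, -2), (-1, -2), (-2, -2), (-2, -3), (-2, -4)]
No H-H contacts found.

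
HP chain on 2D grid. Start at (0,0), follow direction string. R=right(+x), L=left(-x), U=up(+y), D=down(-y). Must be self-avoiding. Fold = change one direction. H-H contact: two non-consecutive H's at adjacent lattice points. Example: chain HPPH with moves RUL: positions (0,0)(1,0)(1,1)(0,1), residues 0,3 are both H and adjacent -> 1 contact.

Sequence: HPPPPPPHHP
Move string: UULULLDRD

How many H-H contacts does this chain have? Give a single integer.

Positions: [(0, 0), (0, 1), (0, 2), (-1, 2), (-1, 3), (-2, 3), (-3, 3), (-3, 2), (-2, 2), (-2, 1)]
No H-H contacts found.

Answer: 0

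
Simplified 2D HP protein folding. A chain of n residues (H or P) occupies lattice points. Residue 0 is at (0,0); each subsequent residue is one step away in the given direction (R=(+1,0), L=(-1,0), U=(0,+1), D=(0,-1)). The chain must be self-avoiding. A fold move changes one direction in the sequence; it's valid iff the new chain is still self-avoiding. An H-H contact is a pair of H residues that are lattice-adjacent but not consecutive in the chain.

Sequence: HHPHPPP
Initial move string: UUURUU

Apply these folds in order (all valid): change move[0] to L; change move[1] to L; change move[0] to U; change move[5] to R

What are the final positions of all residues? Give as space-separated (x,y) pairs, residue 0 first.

Answer: (0,0) (0,1) (-1,1) (-1,2) (0,2) (0,3) (1,3)

Derivation:
Initial moves: UUURUU
Fold: move[0]->L => LUURUU (positions: [(0, 0), (-1, 0), (-1, 1), (-1, 2), (0, 2), (0, 3), (0, 4)])
Fold: move[1]->L => LLURUU (positions: [(0, 0), (-1, 0), (-2, 0), (-2, 1), (-1, 1), (-1, 2), (-1, 3)])
Fold: move[0]->U => ULURUU (positions: [(0, 0), (0, 1), (-1, 1), (-1, 2), (0, 2), (0, 3), (0, 4)])
Fold: move[5]->R => ULURUR (positions: [(0, 0), (0, 1), (-1, 1), (-1, 2), (0, 2), (0, 3), (1, 3)])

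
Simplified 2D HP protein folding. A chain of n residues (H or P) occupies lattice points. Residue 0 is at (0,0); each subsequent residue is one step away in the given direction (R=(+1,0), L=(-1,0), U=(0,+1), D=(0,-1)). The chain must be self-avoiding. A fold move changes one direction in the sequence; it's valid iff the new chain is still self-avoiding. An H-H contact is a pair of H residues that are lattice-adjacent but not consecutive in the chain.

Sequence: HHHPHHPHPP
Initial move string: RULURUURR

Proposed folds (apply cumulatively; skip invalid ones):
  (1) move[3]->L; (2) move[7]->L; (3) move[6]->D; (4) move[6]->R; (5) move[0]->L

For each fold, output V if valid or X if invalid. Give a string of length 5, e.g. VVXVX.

Answer: XXXVV

Derivation:
Initial: RULURUURR -> [(0, 0), (1, 0), (1, 1), (0, 1), (0, 2), (1, 2), (1, 3), (1, 4), (2, 4), (3, 4)]
Fold 1: move[3]->L => RULLRUURR INVALID (collision), skipped
Fold 2: move[7]->L => RULURUULR INVALID (collision), skipped
Fold 3: move[6]->D => RULURUDRR INVALID (collision), skipped
Fold 4: move[6]->R => RULURURRR VALID
Fold 5: move[0]->L => LULURURRR VALID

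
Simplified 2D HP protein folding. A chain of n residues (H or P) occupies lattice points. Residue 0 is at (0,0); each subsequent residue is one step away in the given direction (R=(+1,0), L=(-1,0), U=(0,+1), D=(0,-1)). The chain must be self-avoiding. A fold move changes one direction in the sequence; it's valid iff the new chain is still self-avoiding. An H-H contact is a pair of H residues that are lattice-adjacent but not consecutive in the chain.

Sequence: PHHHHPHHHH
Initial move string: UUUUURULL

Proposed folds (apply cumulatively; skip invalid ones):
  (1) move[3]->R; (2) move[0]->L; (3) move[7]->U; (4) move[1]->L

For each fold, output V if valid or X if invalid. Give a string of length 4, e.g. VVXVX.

Answer: VVVV

Derivation:
Initial: UUUUURULL -> [(0, 0), (0, 1), (0, 2), (0, 3), (0, 4), (0, 5), (1, 5), (1, 6), (0, 6), (-1, 6)]
Fold 1: move[3]->R => UUURURULL VALID
Fold 2: move[0]->L => LUURURULL VALID
Fold 3: move[7]->U => LUURURUUL VALID
Fold 4: move[1]->L => LLURURUUL VALID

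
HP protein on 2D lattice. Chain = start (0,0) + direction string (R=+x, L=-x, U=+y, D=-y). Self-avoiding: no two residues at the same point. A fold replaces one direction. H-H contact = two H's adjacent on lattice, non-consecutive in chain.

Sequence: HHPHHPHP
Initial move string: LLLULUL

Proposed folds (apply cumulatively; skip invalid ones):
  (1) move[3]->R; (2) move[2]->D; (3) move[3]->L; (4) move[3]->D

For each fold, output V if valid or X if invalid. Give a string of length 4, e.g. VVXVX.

Answer: XXVV

Derivation:
Initial: LLLULUL -> [(0, 0), (-1, 0), (-2, 0), (-3, 0), (-3, 1), (-4, 1), (-4, 2), (-5, 2)]
Fold 1: move[3]->R => LLLRLUL INVALID (collision), skipped
Fold 2: move[2]->D => LLDULUL INVALID (collision), skipped
Fold 3: move[3]->L => LLLLLUL VALID
Fold 4: move[3]->D => LLLDLUL VALID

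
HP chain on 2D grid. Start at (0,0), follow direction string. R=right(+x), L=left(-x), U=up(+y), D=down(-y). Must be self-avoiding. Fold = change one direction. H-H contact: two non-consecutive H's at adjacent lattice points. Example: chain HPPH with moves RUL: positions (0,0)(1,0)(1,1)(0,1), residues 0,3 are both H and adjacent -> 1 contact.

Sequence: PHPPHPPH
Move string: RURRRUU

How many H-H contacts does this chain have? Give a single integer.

Answer: 0

Derivation:
Positions: [(0, 0), (1, 0), (1, 1), (2, 1), (3, 1), (4, 1), (4, 2), (4, 3)]
No H-H contacts found.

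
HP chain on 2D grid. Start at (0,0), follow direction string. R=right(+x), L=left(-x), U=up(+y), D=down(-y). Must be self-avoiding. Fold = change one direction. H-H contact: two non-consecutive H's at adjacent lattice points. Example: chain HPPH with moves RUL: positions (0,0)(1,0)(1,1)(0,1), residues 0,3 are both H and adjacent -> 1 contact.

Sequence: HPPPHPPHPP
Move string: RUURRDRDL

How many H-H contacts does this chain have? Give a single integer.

Answer: 0

Derivation:
Positions: [(0, 0), (1, 0), (1, 1), (1, 2), (2, 2), (3, 2), (3, 1), (4, 1), (4, 0), (3, 0)]
No H-H contacts found.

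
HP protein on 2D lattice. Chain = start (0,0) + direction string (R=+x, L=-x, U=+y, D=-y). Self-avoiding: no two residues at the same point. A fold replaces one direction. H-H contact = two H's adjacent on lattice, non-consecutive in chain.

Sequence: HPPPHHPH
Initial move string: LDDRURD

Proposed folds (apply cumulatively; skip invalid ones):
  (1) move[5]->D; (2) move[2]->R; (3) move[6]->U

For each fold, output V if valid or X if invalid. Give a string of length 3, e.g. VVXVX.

Initial: LDDRURD -> [(0, 0), (-1, 0), (-1, -1), (-1, -2), (0, -2), (0, -1), (1, -1), (1, -2)]
Fold 1: move[5]->D => LDDRUDD INVALID (collision), skipped
Fold 2: move[2]->R => LDRRURD VALID
Fold 3: move[6]->U => LDRRURU VALID

Answer: XVV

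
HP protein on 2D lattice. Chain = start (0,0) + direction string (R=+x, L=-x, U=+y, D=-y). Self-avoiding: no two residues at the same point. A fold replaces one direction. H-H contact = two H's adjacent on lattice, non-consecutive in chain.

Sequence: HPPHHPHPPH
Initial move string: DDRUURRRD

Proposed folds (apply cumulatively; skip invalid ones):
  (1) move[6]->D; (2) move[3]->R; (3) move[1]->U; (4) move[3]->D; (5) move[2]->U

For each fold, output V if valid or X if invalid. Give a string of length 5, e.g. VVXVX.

Initial: DDRUURRRD -> [(0, 0), (0, -1), (0, -2), (1, -2), (1, -1), (1, 0), (2, 0), (3, 0), (4, 0), (4, -1)]
Fold 1: move[6]->D => DDRUURDRD VALID
Fold 2: move[3]->R => DDRRURDRD VALID
Fold 3: move[1]->U => DURRURDRD INVALID (collision), skipped
Fold 4: move[3]->D => DDRDURDRD INVALID (collision), skipped
Fold 5: move[2]->U => DDURURDRD INVALID (collision), skipped

Answer: VVXXX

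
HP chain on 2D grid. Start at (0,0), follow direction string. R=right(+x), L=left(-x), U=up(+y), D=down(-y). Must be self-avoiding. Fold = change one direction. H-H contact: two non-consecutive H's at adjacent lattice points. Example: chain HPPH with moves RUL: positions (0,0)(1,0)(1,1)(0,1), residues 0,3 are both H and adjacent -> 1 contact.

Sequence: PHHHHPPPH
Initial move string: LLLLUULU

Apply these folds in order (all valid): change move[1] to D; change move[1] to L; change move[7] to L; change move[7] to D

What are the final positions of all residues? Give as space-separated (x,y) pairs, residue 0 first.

Answer: (0,0) (-1,0) (-2,0) (-3,0) (-4,0) (-4,1) (-4,2) (-5,2) (-5,1)

Derivation:
Initial moves: LLLLUULU
Fold: move[1]->D => LDLLUULU (positions: [(0, 0), (-1, 0), (-1, -1), (-2, -1), (-3, -1), (-3, 0), (-3, 1), (-4, 1), (-4, 2)])
Fold: move[1]->L => LLLLUULU (positions: [(0, 0), (-1, 0), (-2, 0), (-3, 0), (-4, 0), (-4, 1), (-4, 2), (-5, 2), (-5, 3)])
Fold: move[7]->L => LLLLUULL (positions: [(0, 0), (-1, 0), (-2, 0), (-3, 0), (-4, 0), (-4, 1), (-4, 2), (-5, 2), (-6, 2)])
Fold: move[7]->D => LLLLUULD (positions: [(0, 0), (-1, 0), (-2, 0), (-3, 0), (-4, 0), (-4, 1), (-4, 2), (-5, 2), (-5, 1)])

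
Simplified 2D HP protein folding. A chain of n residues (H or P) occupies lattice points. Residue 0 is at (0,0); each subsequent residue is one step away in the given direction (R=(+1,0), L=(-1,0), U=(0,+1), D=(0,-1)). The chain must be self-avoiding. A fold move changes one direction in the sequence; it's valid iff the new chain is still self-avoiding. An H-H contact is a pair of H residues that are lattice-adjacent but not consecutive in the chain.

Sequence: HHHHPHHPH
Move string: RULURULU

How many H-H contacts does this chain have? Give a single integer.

Answer: 2

Derivation:
Positions: [(0, 0), (1, 0), (1, 1), (0, 1), (0, 2), (1, 2), (1, 3), (0, 3), (0, 4)]
H-H contact: residue 0 @(0,0) - residue 3 @(0, 1)
H-H contact: residue 2 @(1,1) - residue 5 @(1, 2)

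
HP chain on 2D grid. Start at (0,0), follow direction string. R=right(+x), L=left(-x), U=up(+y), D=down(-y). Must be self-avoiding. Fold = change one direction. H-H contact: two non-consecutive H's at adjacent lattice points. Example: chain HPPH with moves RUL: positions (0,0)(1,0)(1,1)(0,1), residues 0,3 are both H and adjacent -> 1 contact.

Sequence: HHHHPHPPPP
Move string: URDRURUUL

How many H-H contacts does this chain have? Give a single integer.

Positions: [(0, 0), (0, 1), (1, 1), (1, 0), (2, 0), (2, 1), (3, 1), (3, 2), (3, 3), (2, 3)]
H-H contact: residue 0 @(0,0) - residue 3 @(1, 0)
H-H contact: residue 2 @(1,1) - residue 5 @(2, 1)

Answer: 2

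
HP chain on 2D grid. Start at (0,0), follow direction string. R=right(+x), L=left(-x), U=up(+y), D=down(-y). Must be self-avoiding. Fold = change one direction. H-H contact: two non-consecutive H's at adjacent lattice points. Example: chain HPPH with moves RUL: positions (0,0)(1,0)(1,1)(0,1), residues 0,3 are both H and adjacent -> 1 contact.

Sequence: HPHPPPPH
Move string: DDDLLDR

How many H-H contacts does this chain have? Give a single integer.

Answer: 0

Derivation:
Positions: [(0, 0), (0, -1), (0, -2), (0, -3), (-1, -3), (-2, -3), (-2, -4), (-1, -4)]
No H-H contacts found.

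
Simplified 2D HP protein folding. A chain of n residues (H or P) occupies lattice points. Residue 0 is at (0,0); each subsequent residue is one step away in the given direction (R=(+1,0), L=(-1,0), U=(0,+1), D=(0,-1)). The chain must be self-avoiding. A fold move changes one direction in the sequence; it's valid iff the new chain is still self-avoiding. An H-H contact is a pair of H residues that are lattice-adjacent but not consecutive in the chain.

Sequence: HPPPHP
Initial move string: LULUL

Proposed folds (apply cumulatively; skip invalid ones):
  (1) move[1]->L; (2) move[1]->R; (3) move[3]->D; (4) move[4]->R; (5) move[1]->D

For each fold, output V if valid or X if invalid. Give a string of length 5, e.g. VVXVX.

Initial: LULUL -> [(0, 0), (-1, 0), (-1, 1), (-2, 1), (-2, 2), (-3, 2)]
Fold 1: move[1]->L => LLLUL VALID
Fold 2: move[1]->R => LRLUL INVALID (collision), skipped
Fold 3: move[3]->D => LLLDL VALID
Fold 4: move[4]->R => LLLDR VALID
Fold 5: move[1]->D => LDLDR VALID

Answer: VXVVV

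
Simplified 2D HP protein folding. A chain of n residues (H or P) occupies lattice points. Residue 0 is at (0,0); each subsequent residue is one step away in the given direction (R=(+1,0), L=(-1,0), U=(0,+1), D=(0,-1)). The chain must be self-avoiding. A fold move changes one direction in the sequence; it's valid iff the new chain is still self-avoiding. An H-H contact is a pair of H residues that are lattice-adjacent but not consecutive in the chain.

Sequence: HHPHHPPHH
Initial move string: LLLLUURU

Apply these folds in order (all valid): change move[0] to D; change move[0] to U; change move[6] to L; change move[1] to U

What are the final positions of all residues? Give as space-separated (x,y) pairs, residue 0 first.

Answer: (0,0) (0,1) (0,2) (-1,2) (-2,2) (-2,3) (-2,4) (-3,4) (-3,5)

Derivation:
Initial moves: LLLLUURU
Fold: move[0]->D => DLLLUURU (positions: [(0, 0), (0, -1), (-1, -1), (-2, -1), (-3, -1), (-3, 0), (-3, 1), (-2, 1), (-2, 2)])
Fold: move[0]->U => ULLLUURU (positions: [(0, 0), (0, 1), (-1, 1), (-2, 1), (-3, 1), (-3, 2), (-3, 3), (-2, 3), (-2, 4)])
Fold: move[6]->L => ULLLUULU (positions: [(0, 0), (0, 1), (-1, 1), (-2, 1), (-3, 1), (-3, 2), (-3, 3), (-4, 3), (-4, 4)])
Fold: move[1]->U => UULLUULU (positions: [(0, 0), (0, 1), (0, 2), (-1, 2), (-2, 2), (-2, 3), (-2, 4), (-3, 4), (-3, 5)])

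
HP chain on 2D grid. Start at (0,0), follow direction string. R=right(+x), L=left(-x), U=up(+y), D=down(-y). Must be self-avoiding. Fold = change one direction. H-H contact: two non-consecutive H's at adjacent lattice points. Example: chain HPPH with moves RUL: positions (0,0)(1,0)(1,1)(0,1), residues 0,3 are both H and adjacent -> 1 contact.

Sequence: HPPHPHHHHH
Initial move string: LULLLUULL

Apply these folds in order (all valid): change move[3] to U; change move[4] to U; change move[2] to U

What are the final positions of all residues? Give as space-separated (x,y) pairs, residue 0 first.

Answer: (0,0) (-1,0) (-1,1) (-1,2) (-1,3) (-1,4) (-1,5) (-1,6) (-2,6) (-3,6)

Derivation:
Initial moves: LULLLUULL
Fold: move[3]->U => LULULUULL (positions: [(0, 0), (-1, 0), (-1, 1), (-2, 1), (-2, 2), (-3, 2), (-3, 3), (-3, 4), (-4, 4), (-5, 4)])
Fold: move[4]->U => LULUUUULL (positions: [(0, 0), (-1, 0), (-1, 1), (-2, 1), (-2, 2), (-2, 3), (-2, 4), (-2, 5), (-3, 5), (-4, 5)])
Fold: move[2]->U => LUUUUUULL (positions: [(0, 0), (-1, 0), (-1, 1), (-1, 2), (-1, 3), (-1, 4), (-1, 5), (-1, 6), (-2, 6), (-3, 6)])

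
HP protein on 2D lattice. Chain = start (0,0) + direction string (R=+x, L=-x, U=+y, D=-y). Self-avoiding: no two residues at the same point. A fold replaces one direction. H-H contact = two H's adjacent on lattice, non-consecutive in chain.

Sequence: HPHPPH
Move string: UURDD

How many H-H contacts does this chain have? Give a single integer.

Positions: [(0, 0), (0, 1), (0, 2), (1, 2), (1, 1), (1, 0)]
H-H contact: residue 0 @(0,0) - residue 5 @(1, 0)

Answer: 1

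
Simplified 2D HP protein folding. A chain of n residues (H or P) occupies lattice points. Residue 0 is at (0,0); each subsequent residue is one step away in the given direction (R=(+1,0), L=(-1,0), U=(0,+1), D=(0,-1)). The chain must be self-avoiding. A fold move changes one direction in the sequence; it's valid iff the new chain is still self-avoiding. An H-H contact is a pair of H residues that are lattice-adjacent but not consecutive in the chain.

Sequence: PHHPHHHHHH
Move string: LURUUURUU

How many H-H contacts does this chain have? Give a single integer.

Answer: 0

Derivation:
Positions: [(0, 0), (-1, 0), (-1, 1), (0, 1), (0, 2), (0, 3), (0, 4), (1, 4), (1, 5), (1, 6)]
No H-H contacts found.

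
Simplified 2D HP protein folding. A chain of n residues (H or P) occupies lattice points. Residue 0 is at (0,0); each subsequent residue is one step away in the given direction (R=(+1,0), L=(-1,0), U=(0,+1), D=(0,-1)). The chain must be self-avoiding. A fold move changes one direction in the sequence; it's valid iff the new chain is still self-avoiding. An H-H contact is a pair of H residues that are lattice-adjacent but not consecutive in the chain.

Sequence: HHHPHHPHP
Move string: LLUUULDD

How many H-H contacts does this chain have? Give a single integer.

Positions: [(0, 0), (-1, 0), (-2, 0), (-2, 1), (-2, 2), (-2, 3), (-3, 3), (-3, 2), (-3, 1)]
H-H contact: residue 4 @(-2,2) - residue 7 @(-3, 2)

Answer: 1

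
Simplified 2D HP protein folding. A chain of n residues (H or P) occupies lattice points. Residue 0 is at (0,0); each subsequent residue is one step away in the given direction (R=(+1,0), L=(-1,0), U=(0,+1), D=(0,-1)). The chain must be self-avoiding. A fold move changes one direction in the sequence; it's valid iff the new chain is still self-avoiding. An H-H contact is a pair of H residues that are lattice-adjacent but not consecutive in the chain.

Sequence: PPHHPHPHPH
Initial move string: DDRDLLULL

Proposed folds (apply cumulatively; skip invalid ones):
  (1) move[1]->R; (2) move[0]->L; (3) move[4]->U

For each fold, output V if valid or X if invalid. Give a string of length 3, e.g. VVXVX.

Initial: DDRDLLULL -> [(0, 0), (0, -1), (0, -2), (1, -2), (1, -3), (0, -3), (-1, -3), (-1, -2), (-2, -2), (-3, -2)]
Fold 1: move[1]->R => DRRDLLULL INVALID (collision), skipped
Fold 2: move[0]->L => LDRDLLULL VALID
Fold 3: move[4]->U => LDRDULULL INVALID (collision), skipped

Answer: XVX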